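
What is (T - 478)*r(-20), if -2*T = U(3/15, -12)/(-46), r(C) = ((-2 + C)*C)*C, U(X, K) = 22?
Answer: 96698800/23 ≈ 4.2043e+6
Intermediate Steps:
r(C) = C²*(-2 + C) (r(C) = (C*(-2 + C))*C = C²*(-2 + C))
T = 11/46 (T = -11/(-46) = -11*(-1)/46 = -½*(-11/23) = 11/46 ≈ 0.23913)
(T - 478)*r(-20) = (11/46 - 478)*((-20)²*(-2 - 20)) = -4395400*(-22)/23 = -21977/46*(-8800) = 96698800/23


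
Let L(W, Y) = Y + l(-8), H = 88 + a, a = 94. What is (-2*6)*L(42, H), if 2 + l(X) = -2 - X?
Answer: -2232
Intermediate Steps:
H = 182 (H = 88 + 94 = 182)
l(X) = -4 - X (l(X) = -2 + (-2 - X) = -4 - X)
L(W, Y) = 4 + Y (L(W, Y) = Y + (-4 - 1*(-8)) = Y + (-4 + 8) = Y + 4 = 4 + Y)
(-2*6)*L(42, H) = (-2*6)*(4 + 182) = -12*186 = -2232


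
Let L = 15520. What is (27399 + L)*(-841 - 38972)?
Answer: -1708734147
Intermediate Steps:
(27399 + L)*(-841 - 38972) = (27399 + 15520)*(-841 - 38972) = 42919*(-39813) = -1708734147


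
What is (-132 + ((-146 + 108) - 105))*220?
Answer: -60500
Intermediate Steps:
(-132 + ((-146 + 108) - 105))*220 = (-132 + (-38 - 105))*220 = (-132 - 143)*220 = -275*220 = -60500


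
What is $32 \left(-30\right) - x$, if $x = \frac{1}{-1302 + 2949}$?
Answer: $- \frac{1581121}{1647} \approx -960.0$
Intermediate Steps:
$x = \frac{1}{1647} \approx 0.00060716$
$32 \left(-30\right) - x = 32 \left(-30\right) - \frac{1}{1647} = -960 - \frac{1}{1647} = - \frac{1581121}{1647}$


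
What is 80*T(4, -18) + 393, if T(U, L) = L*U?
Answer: -5367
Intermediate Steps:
80*T(4, -18) + 393 = 80*(-18*4) + 393 = 80*(-72) + 393 = -5760 + 393 = -5367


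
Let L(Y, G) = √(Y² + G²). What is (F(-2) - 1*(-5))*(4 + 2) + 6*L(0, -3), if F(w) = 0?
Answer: 48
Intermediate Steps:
L(Y, G) = √(G² + Y²)
(F(-2) - 1*(-5))*(4 + 2) + 6*L(0, -3) = (0 - 1*(-5))*(4 + 2) + 6*√((-3)² + 0²) = (0 + 5)*6 + 6*√(9 + 0) = 5*6 + 6*√9 = 30 + 6*3 = 30 + 18 = 48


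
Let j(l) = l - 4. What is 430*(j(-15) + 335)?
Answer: 135880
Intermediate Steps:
j(l) = -4 + l
430*(j(-15) + 335) = 430*((-4 - 15) + 335) = 430*(-19 + 335) = 430*316 = 135880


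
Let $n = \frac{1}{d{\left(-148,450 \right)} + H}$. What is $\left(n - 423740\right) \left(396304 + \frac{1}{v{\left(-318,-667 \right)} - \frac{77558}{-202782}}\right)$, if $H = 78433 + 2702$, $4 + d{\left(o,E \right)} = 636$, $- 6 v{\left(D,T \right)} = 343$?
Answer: $- \frac{52703759706889300855410}{313843904857} \approx -1.6793 \cdot 10^{11}$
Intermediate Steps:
$v{\left(D,T \right)} = - \frac{343}{6}$ ($v{\left(D,T \right)} = \left(- \frac{1}{6}\right) 343 = - \frac{343}{6}$)
$d{\left(o,E \right)} = 632$ ($d{\left(o,E \right)} = -4 + 636 = 632$)
$H = 81135$
$n = \frac{1}{81767}$ ($n = \frac{1}{632 + 81135} = \frac{1}{81767} \approx 1.223 \cdot 10^{-5}$)
$\left(n - 423740\right) \left(396304 + \frac{1}{v{\left(-318,-667 \right)} - \frac{77558}{-202782}}\right) = \left(\frac{1}{81767} - 423740\right) \left(396304 + \frac{1}{- \frac{343}{6} - \frac{77558}{-202782}}\right) = - \frac{34647948579 \left(396304 + \frac{1}{- \frac{343}{6} - - \frac{38779}{101391}}\right)}{81767} = - \frac{34647948579 \left(396304 + \frac{1}{- \frac{343}{6} + \frac{38779}{101391}}\right)}{81767} = - \frac{34647948579 \left(396304 + \frac{1}{- \frac{3838271}{67594}}\right)}{81767} = - \frac{34647948579 \left(396304 - \frac{67594}{3838271}\right)}{81767} = \left(- \frac{34647948579}{81767}\right) \frac{1521122082790}{3838271} = - \frac{52703759706889300855410}{313843904857}$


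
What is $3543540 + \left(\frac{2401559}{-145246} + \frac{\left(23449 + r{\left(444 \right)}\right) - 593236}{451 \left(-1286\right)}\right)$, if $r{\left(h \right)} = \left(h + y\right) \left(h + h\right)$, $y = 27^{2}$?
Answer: $\frac{74627159823503291}{21060161639} \approx 3.5435 \cdot 10^{6}$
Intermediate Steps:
$y = 729$
$r{\left(h \right)} = 2 h \left(729 + h\right)$ ($r{\left(h \right)} = \left(h + 729\right) \left(h + h\right) = \left(729 + h\right) 2 h = 2 h \left(729 + h\right)$)
$3543540 + \left(\frac{2401559}{-145246} + \frac{\left(23449 + r{\left(444 \right)}\right) - 593236}{451 \left(-1286\right)}\right) = 3543540 + \left(\frac{2401559}{-145246} + \frac{\left(23449 + 2 \cdot 444 \left(729 + 444\right)\right) - 593236}{451 \left(-1286\right)}\right) = 3543540 + \left(2401559 \left(- \frac{1}{145246}\right) + \frac{\left(23449 + 2 \cdot 444 \cdot 1173\right) - 593236}{-579986}\right) = 3543540 - \left(\frac{2401559}{145246} - \left(\left(23449 + 1041624\right) - 593236\right) \left(- \frac{1}{579986}\right)\right) = 3543540 - \left(\frac{2401559}{145246} - \left(1065073 - 593236\right) \left(- \frac{1}{579986}\right)\right) = 3543540 + \left(- \frac{2401559}{145246} + 471837 \left(- \frac{1}{579986}\right)\right) = 3543540 - \frac{365350758769}{21060161639} = \frac{74627159823503291}{21060161639}$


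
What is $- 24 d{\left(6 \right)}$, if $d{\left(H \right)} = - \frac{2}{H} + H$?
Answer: $-136$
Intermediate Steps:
$d{\left(H \right)} = H - \frac{2}{H}$
$- 24 d{\left(6 \right)} = - 24 \left(6 - \frac{2}{6}\right) = - 24 \left(6 - \frac{1}{3}\right) = \left(-24\right) \frac{17}{3} = -136$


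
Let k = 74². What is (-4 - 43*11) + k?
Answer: 4999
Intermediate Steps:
k = 5476
(-4 - 43*11) + k = (-4 - 43*11) + 5476 = (-4 - 473) + 5476 = -477 + 5476 = 4999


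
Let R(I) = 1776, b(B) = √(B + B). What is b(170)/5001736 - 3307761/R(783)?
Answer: -1102587/592 + √85/2500868 ≈ -1862.5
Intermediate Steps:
b(B) = √2*√B (b(B) = √(2*B) = √2*√B)
b(170)/5001736 - 3307761/R(783) = (√2*√170)/5001736 - 3307761/1776 = (2*√85)*(1/5001736) - 3307761*1/1776 = √85/2500868 - 1102587/592 = -1102587/592 + √85/2500868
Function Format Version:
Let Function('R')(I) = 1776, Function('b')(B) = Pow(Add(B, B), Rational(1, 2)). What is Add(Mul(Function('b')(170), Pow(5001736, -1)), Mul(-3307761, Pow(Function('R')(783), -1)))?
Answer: Add(Rational(-1102587, 592), Mul(Rational(1, 2500868), Pow(85, Rational(1, 2)))) ≈ -1862.5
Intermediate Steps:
Function('b')(B) = Mul(Pow(2, Rational(1, 2)), Pow(B, Rational(1, 2))) (Function('b')(B) = Pow(Mul(2, B), Rational(1, 2)) = Mul(Pow(2, Rational(1, 2)), Pow(B, Rational(1, 2))))
Add(Mul(Function('b')(170), Pow(5001736, -1)), Mul(-3307761, Pow(Function('R')(783), -1))) = Add(Mul(Mul(Pow(2, Rational(1, 2)), Pow(170, Rational(1, 2))), Pow(5001736, -1)), Mul(-3307761, Pow(1776, -1))) = Add(Mul(Mul(2, Pow(85, Rational(1, 2))), Rational(1, 5001736)), Mul(-3307761, Rational(1, 1776))) = Add(Mul(Rational(1, 2500868), Pow(85, Rational(1, 2))), Rational(-1102587, 592)) = Add(Rational(-1102587, 592), Mul(Rational(1, 2500868), Pow(85, Rational(1, 2))))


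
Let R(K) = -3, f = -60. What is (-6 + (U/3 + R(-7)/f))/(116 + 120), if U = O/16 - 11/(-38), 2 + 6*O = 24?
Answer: -79031/3228480 ≈ -0.024479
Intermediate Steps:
O = 11/3 (O = -⅓ + (⅙)*24 = -⅓ + 4 = 11/3 ≈ 3.6667)
U = 473/912 (U = (11/3)/16 - 11/(-38) = (11/3)*(1/16) - 11*(-1/38) = 11/48 + 11/38 = 473/912 ≈ 0.51864)
(-6 + (U/3 + R(-7)/f))/(116 + 120) = (-6 + ((473/912)/3 - 3/(-60)))/(116 + 120) = (-6 + ((473/912)*(⅓) - 3*(-1/60)))/236 = (-6 + (473/2736 + 1/20))*(1/236) = (-6 + 3049/13680)*(1/236) = -79031/13680*1/236 = -79031/3228480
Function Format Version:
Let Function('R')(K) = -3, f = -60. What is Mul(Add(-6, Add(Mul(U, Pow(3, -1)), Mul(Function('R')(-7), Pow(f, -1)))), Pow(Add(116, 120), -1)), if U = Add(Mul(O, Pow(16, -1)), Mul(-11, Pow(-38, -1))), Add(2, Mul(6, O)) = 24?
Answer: Rational(-79031, 3228480) ≈ -0.024479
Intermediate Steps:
O = Rational(11, 3) (O = Add(Rational(-1, 3), Mul(Rational(1, 6), 24)) = Add(Rational(-1, 3), 4) = Rational(11, 3) ≈ 3.6667)
U = Rational(473, 912) (U = Add(Mul(Rational(11, 3), Pow(16, -1)), Mul(-11, Pow(-38, -1))) = Add(Mul(Rational(11, 3), Rational(1, 16)), Mul(-11, Rational(-1, 38))) = Add(Rational(11, 48), Rational(11, 38)) = Rational(473, 912) ≈ 0.51864)
Mul(Add(-6, Add(Mul(U, Pow(3, -1)), Mul(Function('R')(-7), Pow(f, -1)))), Pow(Add(116, 120), -1)) = Mul(Add(-6, Add(Mul(Rational(473, 912), Pow(3, -1)), Mul(-3, Pow(-60, -1)))), Pow(Add(116, 120), -1)) = Mul(Add(-6, Add(Mul(Rational(473, 912), Rational(1, 3)), Mul(-3, Rational(-1, 60)))), Pow(236, -1)) = Mul(Add(-6, Add(Rational(473, 2736), Rational(1, 20))), Rational(1, 236)) = Mul(Add(-6, Rational(3049, 13680)), Rational(1, 236)) = Mul(Rational(-79031, 13680), Rational(1, 236)) = Rational(-79031, 3228480)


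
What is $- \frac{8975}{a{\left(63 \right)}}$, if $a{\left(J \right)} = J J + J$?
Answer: $- \frac{8975}{4032} \approx -2.2259$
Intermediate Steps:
$a{\left(J \right)} = J + J^{2}$ ($a{\left(J \right)} = J^{2} + J = J + J^{2}$)
$- \frac{8975}{a{\left(63 \right)}} = - \frac{8975}{63 \left(1 + 63\right)} = - \frac{8975}{63 \cdot 64} = - \frac{8975}{4032}$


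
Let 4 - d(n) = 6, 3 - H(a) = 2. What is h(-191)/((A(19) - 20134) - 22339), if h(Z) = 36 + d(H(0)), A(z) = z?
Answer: -17/21227 ≈ -0.00080087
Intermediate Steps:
H(a) = 1 (H(a) = 3 - 1*2 = 3 - 2 = 1)
d(n) = -2 (d(n) = 4 - 1*6 = 4 - 6 = -2)
h(Z) = 34 (h(Z) = 36 - 2 = 34)
h(-191)/((A(19) - 20134) - 22339) = 34/((19 - 20134) - 22339) = 34/(-20115 - 22339) = 34/(-42454) = 34*(-1/42454) = -17/21227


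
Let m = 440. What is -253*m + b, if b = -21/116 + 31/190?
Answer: -1226746597/11020 ≈ -1.1132e+5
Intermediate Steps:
b = -197/11020 (b = -21*1/116 + 31*(1/190) = -21/116 + 31/190 = -197/11020 ≈ -0.017877)
-253*m + b = -253*440 - 197/11020 = -111320 - 197/11020 = -1226746597/11020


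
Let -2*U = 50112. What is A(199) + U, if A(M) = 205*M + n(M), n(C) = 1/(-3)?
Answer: 47216/3 ≈ 15739.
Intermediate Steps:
n(C) = -⅓
U = -25056 (U = -½*50112 = -25056)
A(M) = -⅓ + 205*M (A(M) = 205*M - ⅓ = -⅓ + 205*M)
A(199) + U = (-⅓ + 205*199) - 25056 = (-⅓ + 40795) - 25056 = 122384/3 - 25056 = 47216/3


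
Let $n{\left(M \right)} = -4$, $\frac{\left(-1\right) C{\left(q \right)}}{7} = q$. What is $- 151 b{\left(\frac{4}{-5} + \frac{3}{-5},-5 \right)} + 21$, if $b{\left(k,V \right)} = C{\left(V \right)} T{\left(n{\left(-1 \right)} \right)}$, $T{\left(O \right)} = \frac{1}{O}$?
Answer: $\frac{5369}{4} \approx 1342.3$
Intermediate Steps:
$C{\left(q \right)} = - 7 q$
$b{\left(k,V \right)} = \frac{7 V}{4}$ ($b{\left(k,V \right)} = \frac{\left(-7\right) V}{-4} = - 7 V \left(- \frac{1}{4}\right) = \frac{7 V}{4}$)
$- 151 b{\left(\frac{4}{-5} + \frac{3}{-5},-5 \right)} + 21 = - 151 \cdot \frac{7}{4} \left(-5\right) + 21 = \left(-151\right) \left(- \frac{35}{4}\right) + 21 = \frac{5285}{4} + 21 = \frac{5369}{4}$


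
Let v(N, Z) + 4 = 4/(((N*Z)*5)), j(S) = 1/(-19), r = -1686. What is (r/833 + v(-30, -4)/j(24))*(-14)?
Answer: -9227473/8925 ≈ -1033.9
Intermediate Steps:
j(S) = -1/19
v(N, Z) = -4 + 4/(5*N*Z) (v(N, Z) = -4 + 4/(((N*Z)*5)) = -4 + 4/((5*N*Z)) = -4 + 4*(1/(5*N*Z)) = -4 + 4/(5*N*Z))
(r/833 + v(-30, -4)/j(24))*(-14) = (-1686/833 + (-4 + (⅘)/(-30*(-4)))/(-1/19))*(-14) = (-1686*1/833 + (-4 + (⅘)*(-1/30)*(-¼))*(-19))*(-14) = (-1686/833 + (-4 + 1/150)*(-19))*(-14) = (-1686/833 - 599/150*(-19))*(-14) = (-1686/833 + 11381/150)*(-14) = (9227473/124950)*(-14) = -9227473/8925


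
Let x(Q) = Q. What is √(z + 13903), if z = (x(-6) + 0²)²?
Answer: √13939 ≈ 118.06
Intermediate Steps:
z = 36 (z = (-6 + 0²)² = (-6 + 0)² = (-6)² = 36)
√(z + 13903) = √(36 + 13903) = √13939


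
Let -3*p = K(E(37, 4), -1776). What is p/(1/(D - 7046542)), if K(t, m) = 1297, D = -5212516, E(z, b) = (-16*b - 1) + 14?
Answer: 15899998226/3 ≈ 5.3000e+9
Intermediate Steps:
E(z, b) = 13 - 16*b (E(z, b) = (-1 - 16*b) + 14 = 13 - 16*b)
p = -1297/3 (p = -⅓*1297 = -1297/3 ≈ -432.33)
p/(1/(D - 7046542)) = -1297/(3*(1/(-5212516 - 7046542))) = -1297/(3*(1/(-12259058))) = -1297/(3*(-1/12259058)) = -1297/3*(-12259058) = 15899998226/3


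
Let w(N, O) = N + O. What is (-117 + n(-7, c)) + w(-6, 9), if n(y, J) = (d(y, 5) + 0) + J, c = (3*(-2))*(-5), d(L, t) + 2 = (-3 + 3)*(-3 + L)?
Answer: -86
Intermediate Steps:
d(L, t) = -2 (d(L, t) = -2 + (-3 + 3)*(-3 + L) = -2 + 0*(-3 + L) = -2 + 0 = -2)
c = 30 (c = -6*(-5) = 30)
n(y, J) = -2 + J (n(y, J) = (-2 + 0) + J = -2 + J)
(-117 + n(-7, c)) + w(-6, 9) = (-117 + (-2 + 30)) + (-6 + 9) = (-117 + 28) + 3 = -89 + 3 = -86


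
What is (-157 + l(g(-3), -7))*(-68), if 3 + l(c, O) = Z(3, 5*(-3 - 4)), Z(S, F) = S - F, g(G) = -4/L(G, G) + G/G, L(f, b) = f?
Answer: 8296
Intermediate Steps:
g(G) = 1 - 4/G (g(G) = -4/G + G/G = -4/G + 1 = 1 - 4/G)
l(c, O) = 35 (l(c, O) = -3 + (3 - 5*(-3 - 4)) = -3 + (3 - 5*(-7)) = -3 + (3 - 1*(-35)) = -3 + (3 + 35) = -3 + 38 = 35)
(-157 + l(g(-3), -7))*(-68) = (-157 + 35)*(-68) = -122*(-68) = 8296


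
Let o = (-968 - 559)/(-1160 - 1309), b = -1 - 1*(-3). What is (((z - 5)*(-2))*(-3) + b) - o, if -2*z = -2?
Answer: -18615/823 ≈ -22.618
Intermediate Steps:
z = 1 (z = -½*(-2) = 1)
b = 2 (b = -1 + 3 = 2)
o = 509/823 (o = -1527/(-2469) = -1527*(-1/2469) = 509/823 ≈ 0.61847)
(((z - 5)*(-2))*(-3) + b) - o = (((1 - 5)*(-2))*(-3) + 2) - 1*509/823 = (-4*(-2)*(-3) + 2) - 509/823 = (8*(-3) + 2) - 509/823 = (-24 + 2) - 509/823 = -22 - 509/823 = -18615/823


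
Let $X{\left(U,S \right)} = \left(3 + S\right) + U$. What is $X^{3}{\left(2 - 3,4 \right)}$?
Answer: $216$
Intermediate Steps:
$X{\left(U,S \right)} = 3 + S + U$
$X^{3}{\left(2 - 3,4 \right)} = \left(3 + 4 + \left(2 - 3\right)\right)^{3} = \left(3 + 4 - 1\right)^{3} = 6^{3} = 216$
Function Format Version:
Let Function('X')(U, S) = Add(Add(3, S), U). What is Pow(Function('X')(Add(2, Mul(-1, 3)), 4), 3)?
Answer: 216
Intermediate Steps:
Function('X')(U, S) = Add(3, S, U)
Pow(Function('X')(Add(2, Mul(-1, 3)), 4), 3) = Pow(Add(3, 4, Add(2, Mul(-1, 3))), 3) = Pow(Add(3, 4, Add(2, -3)), 3) = Pow(Add(3, 4, -1), 3) = Pow(6, 3) = 216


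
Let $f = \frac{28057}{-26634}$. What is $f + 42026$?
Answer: $\frac{1119292427}{26634} \approx 42025.0$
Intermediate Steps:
$f = - \frac{28057}{26634}$ ($f = 28057 \left(- \frac{1}{26634}\right) = - \frac{28057}{26634} \approx -1.0534$)
$f + 42026 = - \frac{28057}{26634} + 42026 = \frac{1119292427}{26634}$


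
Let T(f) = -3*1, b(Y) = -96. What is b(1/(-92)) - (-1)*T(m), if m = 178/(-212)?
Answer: -99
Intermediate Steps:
m = -89/106 (m = 178*(-1/212) = -89/106 ≈ -0.83962)
T(f) = -3
b(1/(-92)) - (-1)*T(m) = -96 - (-1)*(-3) = -96 - 1*3 = -96 - 3 = -99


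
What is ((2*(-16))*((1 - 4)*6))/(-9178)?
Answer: -288/4589 ≈ -0.062759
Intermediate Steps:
((2*(-16))*((1 - 4)*6))/(-9178) = -(-96)*6*(-1/9178) = -32*(-18)*(-1/9178) = 576*(-1/9178) = -288/4589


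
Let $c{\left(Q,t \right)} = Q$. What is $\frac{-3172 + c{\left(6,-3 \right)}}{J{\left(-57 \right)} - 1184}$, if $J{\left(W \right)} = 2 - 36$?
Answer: $\frac{1583}{609} \approx 2.5993$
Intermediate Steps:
$J{\left(W \right)} = -34$ ($J{\left(W \right)} = 2 - 36 = -34$)
$\frac{-3172 + c{\left(6,-3 \right)}}{J{\left(-57 \right)} - 1184} = \frac{-3172 + 6}{-34 - 1184} = - \frac{3166}{-1218} = \left(-3166\right) \left(- \frac{1}{1218}\right) = \frac{1583}{609}$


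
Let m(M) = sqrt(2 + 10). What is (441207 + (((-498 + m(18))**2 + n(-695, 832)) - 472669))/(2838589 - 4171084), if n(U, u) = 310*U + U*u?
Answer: 577136/1332495 + 664*sqrt(3)/444165 ≈ 0.43571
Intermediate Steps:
m(M) = 2*sqrt(3) (m(M) = sqrt(12) = 2*sqrt(3))
(441207 + (((-498 + m(18))**2 + n(-695, 832)) - 472669))/(2838589 - 4171084) = (441207 + (((-498 + 2*sqrt(3))**2 - 695*(310 + 832)) - 472669))/(2838589 - 4171084) = (441207 + (((-498 + 2*sqrt(3))**2 - 695*1142) - 472669))/(-1332495) = (441207 + (((-498 + 2*sqrt(3))**2 - 793690) - 472669))*(-1/1332495) = (441207 + ((-793690 + (-498 + 2*sqrt(3))**2) - 472669))*(-1/1332495) = (441207 + (-1266359 + (-498 + 2*sqrt(3))**2))*(-1/1332495) = (-825152 + (-498 + 2*sqrt(3))**2)*(-1/1332495) = 825152/1332495 - (-498 + 2*sqrt(3))**2/1332495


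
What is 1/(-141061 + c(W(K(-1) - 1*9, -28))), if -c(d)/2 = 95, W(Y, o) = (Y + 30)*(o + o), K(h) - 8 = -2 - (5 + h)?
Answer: -1/141251 ≈ -7.0796e-6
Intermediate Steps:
K(h) = 1 - h (K(h) = 8 + (-2 - (5 + h)) = 8 + (-2 + (-5 - h)) = 8 + (-7 - h) = 1 - h)
W(Y, o) = 2*o*(30 + Y) (W(Y, o) = (30 + Y)*(2*o) = 2*o*(30 + Y))
c(d) = -190 (c(d) = -2*95 = -190)
1/(-141061 + c(W(K(-1) - 1*9, -28))) = 1/(-141061 - 190) = 1/(-141251) = -1/141251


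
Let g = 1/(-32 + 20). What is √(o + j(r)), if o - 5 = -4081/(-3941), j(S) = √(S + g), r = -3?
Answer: √(68870664 + 1901814*I*√111)/3378 ≈ 2.4821 + 0.35373*I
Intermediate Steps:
g = -1/12 (g = 1/(-12) = -1/12 ≈ -0.083333)
j(S) = √(-1/12 + S) (j(S) = √(S - 1/12) = √(-1/12 + S))
o = 3398/563 (o = 5 - 4081/(-3941) = 5 - 4081*(-1/3941) = 5 + 583/563 = 3398/563 ≈ 6.0355)
√(o + j(r)) = √(3398/563 + √(-3 + 36*(-3))/6) = √(3398/563 + √(-3 - 108)/6) = √(3398/563 + √(-111)/6) = √(3398/563 + (I*√111)/6) = √(3398/563 + I*√111/6)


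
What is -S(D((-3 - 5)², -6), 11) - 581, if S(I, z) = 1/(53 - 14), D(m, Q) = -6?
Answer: -22660/39 ≈ -581.03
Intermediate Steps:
S(I, z) = 1/39
-S(D((-3 - 5)², -6), 11) - 581 = -1*1/39 - 581 = -1/39 - 581 = -22660/39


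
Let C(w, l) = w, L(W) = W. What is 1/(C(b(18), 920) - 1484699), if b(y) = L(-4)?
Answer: -1/1484703 ≈ -6.7354e-7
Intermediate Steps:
b(y) = -4
1/(C(b(18), 920) - 1484699) = 1/(-4 - 1484699) = 1/(-1484703) = -1/1484703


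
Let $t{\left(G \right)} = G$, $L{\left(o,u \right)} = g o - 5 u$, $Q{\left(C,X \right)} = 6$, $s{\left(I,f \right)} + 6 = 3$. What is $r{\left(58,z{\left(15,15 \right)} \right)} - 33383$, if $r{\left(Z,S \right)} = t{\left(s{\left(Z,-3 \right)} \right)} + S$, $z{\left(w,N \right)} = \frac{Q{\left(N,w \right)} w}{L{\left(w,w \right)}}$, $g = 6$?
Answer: $-33380$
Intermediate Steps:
$s{\left(I,f \right)} = -3$ ($s{\left(I,f \right)} = -6 + 3 = -3$)
$L{\left(o,u \right)} = - 5 u + 6 o$ ($L{\left(o,u \right)} = 6 o - 5 u = - 5 u + 6 o$)
$z{\left(w,N \right)} = 6$ ($z{\left(w,N \right)} = \frac{6 w}{- 5 w + 6 w} = \frac{6 w}{w} = 6$)
$r{\left(Z,S \right)} = -3 + S$
$r{\left(58,z{\left(15,15 \right)} \right)} - 33383 = \left(-3 + 6\right) - 33383 = 3 - 33383 = -33380$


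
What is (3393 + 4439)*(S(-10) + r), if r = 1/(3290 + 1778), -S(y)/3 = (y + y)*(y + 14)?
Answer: 2381556518/1267 ≈ 1.8797e+6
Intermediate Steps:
S(y) = -6*y*(14 + y) (S(y) = -3*(y + y)*(y + 14) = -3*2*y*(14 + y) = -6*y*(14 + y))
r = 1/5068 ≈ 0.00019732
(3393 + 4439)*(S(-10) + r) = (3393 + 4439)*(-6*(-10)*(14 - 10) + 1/5068) = 7832*(-6*(-10)*4 + 1/5068) = 7832*(240 + 1/5068) = 7832*(1216321/5068) = 2381556518/1267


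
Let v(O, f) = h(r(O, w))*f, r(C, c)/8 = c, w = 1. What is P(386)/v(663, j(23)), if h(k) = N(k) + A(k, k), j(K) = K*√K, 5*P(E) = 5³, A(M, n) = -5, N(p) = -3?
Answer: -25*√23/4232 ≈ -0.028331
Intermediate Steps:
P(E) = 25 (P(E) = (⅕)*5³ = (⅕)*125 = 25)
r(C, c) = 8*c
j(K) = K^(3/2)
h(k) = -8 (h(k) = -3 - 5 = -8)
v(O, f) = -8*f
P(386)/v(663, j(23)) = 25/((-184*√23)) = 25*(-√23/4232) = -25*√23/4232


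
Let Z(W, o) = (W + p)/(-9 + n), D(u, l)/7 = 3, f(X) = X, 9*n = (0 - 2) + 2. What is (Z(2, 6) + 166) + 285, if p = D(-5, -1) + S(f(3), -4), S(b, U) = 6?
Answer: 4030/9 ≈ 447.78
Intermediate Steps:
n = 0 (n = ((0 - 2) + 2)/9 = (-2 + 2)/9 = (⅑)*0 = 0)
D(u, l) = 21 (D(u, l) = 7*3 = 21)
p = 27 (p = 21 + 6 = 27)
Z(W, o) = -3 - W/9 (Z(W, o) = (W + 27)/(-9 + 0) = (27 + W)/(-9) = (27 + W)*(-⅑) = -3 - W/9)
(Z(2, 6) + 166) + 285 = ((-3 - ⅑*2) + 166) + 285 = ((-3 - 2/9) + 166) + 285 = (-29/9 + 166) + 285 = 1465/9 + 285 = 4030/9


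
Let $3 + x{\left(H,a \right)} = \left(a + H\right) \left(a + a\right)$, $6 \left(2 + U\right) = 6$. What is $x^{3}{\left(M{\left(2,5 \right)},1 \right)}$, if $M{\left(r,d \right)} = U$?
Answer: $-27$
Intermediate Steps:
$U = -1$ ($U = -2 + \frac{1}{6} \cdot 6 = -2 + 1 = -1$)
$M{\left(r,d \right)} = -1$
$x{\left(H,a \right)} = -3 + 2 a \left(H + a\right)$ ($x{\left(H,a \right)} = -3 + \left(a + H\right) \left(a + a\right) = -3 + \left(H + a\right) 2 a = -3 + 2 a \left(H + a\right)$)
$x^{3}{\left(M{\left(2,5 \right)},1 \right)} = \left(-3 + 2 \cdot 1^{2} + 2 \left(-1\right) 1\right)^{3} = \left(-3 + 2 \cdot 1 - 2\right)^{3} = \left(-3 + 2 - 2\right)^{3} = \left(-3\right)^{3} = -27$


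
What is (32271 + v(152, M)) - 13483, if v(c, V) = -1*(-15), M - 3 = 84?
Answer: 18803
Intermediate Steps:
M = 87 (M = 3 + 84 = 87)
v(c, V) = 15
(32271 + v(152, M)) - 13483 = (32271 + 15) - 13483 = 32286 - 13483 = 18803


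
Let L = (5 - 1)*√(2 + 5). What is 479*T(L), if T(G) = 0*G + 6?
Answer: 2874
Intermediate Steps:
L = 4*√7 ≈ 10.583
T(G) = 6 (T(G) = 0 + 6 = 6)
479*T(L) = 479*6 = 2874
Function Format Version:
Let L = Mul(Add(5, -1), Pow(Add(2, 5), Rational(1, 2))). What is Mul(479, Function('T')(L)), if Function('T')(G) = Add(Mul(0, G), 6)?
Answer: 2874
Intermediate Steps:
L = Mul(4, Pow(7, Rational(1, 2))) ≈ 10.583
Function('T')(G) = 6 (Function('T')(G) = Add(0, 6) = 6)
Mul(479, Function('T')(L)) = Mul(479, 6) = 2874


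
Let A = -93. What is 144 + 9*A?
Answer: -693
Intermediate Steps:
144 + 9*A = 144 + 9*(-93) = 144 - 837 = -693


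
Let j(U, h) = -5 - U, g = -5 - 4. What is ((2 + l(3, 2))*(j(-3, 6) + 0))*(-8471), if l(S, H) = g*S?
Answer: -423550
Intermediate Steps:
g = -9
l(S, H) = -9*S
((2 + l(3, 2))*(j(-3, 6) + 0))*(-8471) = ((2 - 9*3)*((-5 - 1*(-3)) + 0))*(-8471) = ((2 - 27)*((-5 + 3) + 0))*(-8471) = -25*(-2 + 0)*(-8471) = -25*(-2)*(-8471) = 50*(-8471) = -423550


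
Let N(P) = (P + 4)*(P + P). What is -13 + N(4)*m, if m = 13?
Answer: 819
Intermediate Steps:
N(P) = 2*P*(4 + P) (N(P) = (4 + P)*(2*P) = 2*P*(4 + P))
-13 + N(4)*m = -13 + (2*4*(4 + 4))*13 = -13 + (2*4*8)*13 = -13 + 64*13 = -13 + 832 = 819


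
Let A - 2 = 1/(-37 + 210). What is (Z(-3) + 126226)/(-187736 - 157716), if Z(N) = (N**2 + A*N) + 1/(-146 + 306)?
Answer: -3494018413/9562111360 ≈ -0.36540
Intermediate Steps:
A = 347/173 (A = 2 + 1/(-37 + 210) = 2 + 1/173 = 347/173 ≈ 2.0058)
Z(N) = 1/160 + N**2 + 347*N/173 (Z(N) = (N**2 + 347*N/173) + 1/(-146 + 306) = (N**2 + 347*N/173) + 1/160 = 1/160 + N**2 + 347*N/173)
(Z(-3) + 126226)/(-187736 - 157716) = ((1/160 + (-3)**2 + (347/173)*(-3)) + 126226)/(-187736 - 157716) = ((1/160 + 9 - 1041/173) + 126226)/(-345452) = (82733/27680 + 126226)*(-1/345452) = (3494018413/27680)*(-1/345452) = -3494018413/9562111360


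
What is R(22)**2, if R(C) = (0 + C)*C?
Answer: 234256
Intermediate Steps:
R(C) = C**2 (R(C) = C*C = C**2)
R(22)**2 = (22**2)**2 = 484**2 = 234256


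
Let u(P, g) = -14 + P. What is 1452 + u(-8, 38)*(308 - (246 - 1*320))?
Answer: -6952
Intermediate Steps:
1452 + u(-8, 38)*(308 - (246 - 1*320)) = 1452 + (-14 - 8)*(308 - (246 - 1*320)) = 1452 - 22*(308 - (246 - 320)) = 1452 - 22*(308 - 1*(-74)) = 1452 - 22*(308 + 74) = 1452 - 22*382 = 1452 - 8404 = -6952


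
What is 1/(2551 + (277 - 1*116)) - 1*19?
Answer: -51527/2712 ≈ -19.000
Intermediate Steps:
1/(2551 + (277 - 1*116)) - 1*19 = 1/(2551 + (277 - 116)) - 19 = 1/(2551 + 161) - 19 = 1/2712 - 19 = -51527/2712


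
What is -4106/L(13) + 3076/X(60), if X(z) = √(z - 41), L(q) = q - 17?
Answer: 2053/2 + 3076*√19/19 ≈ 1732.2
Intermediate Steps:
L(q) = -17 + q
X(z) = √(-41 + z)
-4106/L(13) + 3076/X(60) = -4106/(-17 + 13) + 3076/(√(-41 + 60)) = -4106/(-4) + 3076/(√19) = -4106*(-¼) + 3076*(√19/19) = 2053/2 + 3076*√19/19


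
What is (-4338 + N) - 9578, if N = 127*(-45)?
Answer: -19631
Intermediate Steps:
N = -5715
(-4338 + N) - 9578 = (-4338 - 5715) - 9578 = -10053 - 9578 = -19631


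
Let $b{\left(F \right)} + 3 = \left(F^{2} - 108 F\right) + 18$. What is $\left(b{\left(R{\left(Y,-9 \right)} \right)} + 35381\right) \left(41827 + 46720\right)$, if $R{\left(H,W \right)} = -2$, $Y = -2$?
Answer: $3153689952$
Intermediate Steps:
$b{\left(F \right)} = 15 + F^{2} - 108 F$ ($b{\left(F \right)} = -3 + \left(\left(F^{2} - 108 F\right) + 18\right) = -3 + \left(18 + F^{2} - 108 F\right) = 15 + F^{2} - 108 F$)
$\left(b{\left(R{\left(Y,-9 \right)} \right)} + 35381\right) \left(41827 + 46720\right) = \left(\left(15 + \left(-2\right)^{2} - -216\right) + 35381\right) \left(41827 + 46720\right) = \left(\left(15 + 4 + 216\right) + 35381\right) 88547 = \left(235 + 35381\right) 88547 = 35616 \cdot 88547 = 3153689952$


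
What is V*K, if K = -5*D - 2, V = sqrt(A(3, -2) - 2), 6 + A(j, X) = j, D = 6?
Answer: -32*I*sqrt(5) ≈ -71.554*I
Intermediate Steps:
A(j, X) = -6 + j
V = I*sqrt(5) (V = sqrt((-6 + 3) - 2) = sqrt(-3 - 2) = sqrt(-5) = I*sqrt(5) ≈ 2.2361*I)
K = -32 (K = -5*6 - 2 = -30 - 2 = -32)
V*K = (I*sqrt(5))*(-32) = -32*I*sqrt(5)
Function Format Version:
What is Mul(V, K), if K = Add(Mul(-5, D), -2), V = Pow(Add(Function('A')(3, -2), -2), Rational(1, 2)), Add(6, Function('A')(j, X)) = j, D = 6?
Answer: Mul(-32, I, Pow(5, Rational(1, 2))) ≈ Mul(-71.554, I)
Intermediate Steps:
Function('A')(j, X) = Add(-6, j)
V = Mul(I, Pow(5, Rational(1, 2))) (V = Pow(Add(Add(-6, 3), -2), Rational(1, 2)) = Pow(Add(-3, -2), Rational(1, 2)) = Pow(-5, Rational(1, 2)) = Mul(I, Pow(5, Rational(1, 2))) ≈ Mul(2.2361, I))
K = -32 (K = Add(Mul(-5, 6), -2) = Add(-30, -2) = -32)
Mul(V, K) = Mul(Mul(I, Pow(5, Rational(1, 2))), -32) = Mul(-32, I, Pow(5, Rational(1, 2)))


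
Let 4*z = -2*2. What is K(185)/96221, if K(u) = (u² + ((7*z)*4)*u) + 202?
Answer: 29247/96221 ≈ 0.30396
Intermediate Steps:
z = -1 (z = (-2*2)/4 = (¼)*(-4) = -1)
K(u) = 202 + u² - 28*u (K(u) = (u² + ((7*(-1))*4)*u) + 202 = (u² + (-7*4)*u) + 202 = (u² - 28*u) + 202 = 202 + u² - 28*u)
K(185)/96221 = (202 + 185² - 28*185)/96221 = (202 + 34225 - 5180)*(1/96221) = 29247*(1/96221) = 29247/96221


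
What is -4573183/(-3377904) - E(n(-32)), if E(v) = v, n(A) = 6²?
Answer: -117031361/3377904 ≈ -34.646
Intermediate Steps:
n(A) = 36
-4573183/(-3377904) - E(n(-32)) = -4573183/(-3377904) - 1*36 = -4573183*(-1/3377904) - 36 = 4573183/3377904 - 36 = -117031361/3377904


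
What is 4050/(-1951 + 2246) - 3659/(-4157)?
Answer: 3583051/245263 ≈ 14.609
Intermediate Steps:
4050/(-1951 + 2246) - 3659/(-4157) = 4050/295 - 3659*(-1/4157) = 4050*(1/295) + 3659/4157 = 810/59 + 3659/4157 = 3583051/245263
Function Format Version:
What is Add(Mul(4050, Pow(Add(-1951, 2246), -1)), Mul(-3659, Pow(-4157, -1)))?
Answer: Rational(3583051, 245263) ≈ 14.609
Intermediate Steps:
Add(Mul(4050, Pow(Add(-1951, 2246), -1)), Mul(-3659, Pow(-4157, -1))) = Add(Mul(4050, Pow(295, -1)), Mul(-3659, Rational(-1, 4157))) = Add(Mul(4050, Rational(1, 295)), Rational(3659, 4157)) = Add(Rational(810, 59), Rational(3659, 4157)) = Rational(3583051, 245263)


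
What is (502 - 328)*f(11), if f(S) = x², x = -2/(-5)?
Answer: 696/25 ≈ 27.840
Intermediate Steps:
x = ⅖ (x = -2*(-⅕) = ⅖ ≈ 0.40000)
f(S) = 4/25 (f(S) = (⅖)² = 4/25)
(502 - 328)*f(11) = (502 - 328)*(4/25) = 174*(4/25) = 696/25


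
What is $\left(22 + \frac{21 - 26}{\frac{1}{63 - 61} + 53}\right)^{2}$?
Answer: $\frac{5494336}{11449} \approx 479.9$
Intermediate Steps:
$\left(22 + \frac{21 - 26}{\frac{1}{63 - 61} + 53}\right)^{2} = \left(22 - \frac{5}{\frac{1}{2} + 53}\right)^{2} = \left(22 - \frac{5}{\frac{107}{2}}\right)^{2} = \left(22 - \frac{10}{107}\right)^{2} = \left(\frac{2344}{107}\right)^{2} = \frac{5494336}{11449}$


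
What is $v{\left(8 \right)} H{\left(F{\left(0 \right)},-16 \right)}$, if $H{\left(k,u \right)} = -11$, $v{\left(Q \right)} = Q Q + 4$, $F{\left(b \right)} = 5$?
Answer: $-748$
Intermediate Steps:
$v{\left(Q \right)} = 4 + Q^{2}$ ($v{\left(Q \right)} = Q^{2} + 4 = 4 + Q^{2}$)
$v{\left(8 \right)} H{\left(F{\left(0 \right)},-16 \right)} = \left(4 + 8^{2}\right) \left(-11\right) = \left(4 + 64\right) \left(-11\right) = 68 \left(-11\right) = -748$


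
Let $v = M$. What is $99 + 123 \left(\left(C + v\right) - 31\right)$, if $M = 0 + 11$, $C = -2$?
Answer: $-2607$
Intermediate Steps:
$M = 11$
$v = 11$
$99 + 123 \left(\left(C + v\right) - 31\right) = 99 + 123 \left(\left(-2 + 11\right) - 31\right) = 99 + 123 \left(9 - 31\right) = 99 + 123 \left(-22\right) = 99 - 2706 = -2607$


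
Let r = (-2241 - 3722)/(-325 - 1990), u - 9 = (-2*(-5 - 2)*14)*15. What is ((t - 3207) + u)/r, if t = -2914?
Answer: -7343180/5963 ≈ -1231.5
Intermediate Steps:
u = 2949 (u = 9 + (-2*(-5 - 2)*14)*15 = 9 + (-2*(-7)*14)*15 = 9 + (14*14)*15 = 9 + 196*15 = 9 + 2940 = 2949)
r = 5963/2315 (r = -5963/(-2315) = -5963*(-1/2315) = 5963/2315 ≈ 2.5758)
((t - 3207) + u)/r = ((-2914 - 3207) + 2949)/(5963/2315) = (-6121 + 2949)*(2315/5963) = -3172*2315/5963 = -7343180/5963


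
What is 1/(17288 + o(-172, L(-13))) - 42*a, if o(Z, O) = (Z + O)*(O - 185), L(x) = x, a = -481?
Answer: 1089251437/53918 ≈ 20202.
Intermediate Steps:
o(Z, O) = (-185 + O)*(O + Z) (o(Z, O) = (O + Z)*(-185 + O) = (-185 + O)*(O + Z))
1/(17288 + o(-172, L(-13))) - 42*a = 1/(17288 + ((-13)**2 - 185*(-13) - 185*(-172) - 13*(-172))) - 42*(-481) = 1/(17288 + (169 + 2405 + 31820 + 2236)) + 20202 = 1/(17288 + 36630) + 20202 = 1/53918 + 20202 = 1089251437/53918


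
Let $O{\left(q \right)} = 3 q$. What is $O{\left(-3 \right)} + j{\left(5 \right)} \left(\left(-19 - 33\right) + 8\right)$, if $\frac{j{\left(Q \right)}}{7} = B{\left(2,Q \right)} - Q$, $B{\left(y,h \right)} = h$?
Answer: $-9$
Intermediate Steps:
$j{\left(Q \right)} = 0$ ($j{\left(Q \right)} = 7 \left(Q - Q\right) = 7 \cdot 0 = 0$)
$O{\left(-3 \right)} + j{\left(5 \right)} \left(\left(-19 - 33\right) + 8\right) = 3 \left(-3\right) + 0 \left(\left(-19 - 33\right) + 8\right) = -9 + 0 \left(-52 + 8\right) = -9 + 0 \left(-44\right) = -9 + 0 = -9$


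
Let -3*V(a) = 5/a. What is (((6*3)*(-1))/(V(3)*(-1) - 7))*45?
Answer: 3645/29 ≈ 125.69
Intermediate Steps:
V(a) = -5/(3*a)
(((6*3)*(-1))/(V(3)*(-1) - 7))*45 = (((6*3)*(-1))/(-5/3/3*(-1) - 7))*45 = ((18*(-1))/(-5/3*⅓*(-1) - 7))*45 = (-18/(-5/9*(-1) - 7))*45 = (-18/(5/9 - 7))*45 = (-18/(-58/9))*45 = -9/58*(-18)*45 = (81/29)*45 = 3645/29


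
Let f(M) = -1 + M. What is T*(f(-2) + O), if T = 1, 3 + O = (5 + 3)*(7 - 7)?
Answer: -6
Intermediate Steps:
O = -3 (O = -3 + (5 + 3)*(7 - 7) = -3 + 8*0 = -3 + 0 = -3)
T*(f(-2) + O) = 1*((-1 - 2) - 3) = 1*(-3 - 3) = 1*(-6) = -6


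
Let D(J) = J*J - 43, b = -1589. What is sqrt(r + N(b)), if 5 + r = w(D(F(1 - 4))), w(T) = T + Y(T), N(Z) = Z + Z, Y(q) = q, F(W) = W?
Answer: I*sqrt(3251) ≈ 57.018*I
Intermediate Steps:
D(J) = -43 + J**2 (D(J) = J**2 - 43 = -43 + J**2)
N(Z) = 2*Z
w(T) = 2*T (w(T) = T + T = 2*T)
r = -73 (r = -5 + 2*(-43 + (1 - 4)**2) = -5 + 2*(-43 + (-3)**2) = -5 + 2*(-43 + 9) = -5 + 2*(-34) = -5 - 68 = -73)
sqrt(r + N(b)) = sqrt(-73 + 2*(-1589)) = sqrt(-73 - 3178) = sqrt(-3251) = I*sqrt(3251)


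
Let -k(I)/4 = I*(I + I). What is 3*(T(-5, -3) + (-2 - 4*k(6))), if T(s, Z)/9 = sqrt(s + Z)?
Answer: 3450 + 54*I*sqrt(2) ≈ 3450.0 + 76.368*I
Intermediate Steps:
T(s, Z) = 9*sqrt(Z + s) (T(s, Z) = 9*sqrt(s + Z) = 9*sqrt(Z + s))
k(I) = -8*I**2 (k(I) = -4*I*(I + I) = -4*I*2*I = -8*I**2)
3*(T(-5, -3) + (-2 - 4*k(6))) = 3*(9*sqrt(-3 - 5) + (-2 - (-32)*6**2)) = 3*(9*sqrt(-8) + (-2 - (-32)*36)) = 3*(9*(2*I*sqrt(2)) + (-2 - 4*(-288))) = 3*(18*I*sqrt(2) + (-2 + 1152)) = 3*(18*I*sqrt(2) + 1150) = 3*(1150 + 18*I*sqrt(2)) = 3450 + 54*I*sqrt(2)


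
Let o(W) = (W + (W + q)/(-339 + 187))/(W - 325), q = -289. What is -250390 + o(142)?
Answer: -6964869971/27816 ≈ -2.5039e+5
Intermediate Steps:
o(W) = (289/152 + 151*W/152)/(-325 + W) (o(W) = (W + (W - 289)/(-339 + 187))/(W - 325) = (W + (-289 + W)/(-152))/(-325 + W) = (W + (-289 + W)*(-1/152))/(-325 + W) = (W + (289/152 - W/152))/(-325 + W) = (289/152 + 151*W/152)/(-325 + W))
-250390 + o(142) = -250390 + (289 + 151*142)/(152*(-325 + 142)) = -250390 + (1/152)*(289 + 21442)/(-183) = -250390 + (1/152)*(-1/183)*21731 = -250390 - 21731/27816 = -6964869971/27816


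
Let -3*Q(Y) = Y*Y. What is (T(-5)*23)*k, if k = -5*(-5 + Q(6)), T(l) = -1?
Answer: -1955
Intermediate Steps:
Q(Y) = -Y²/3 (Q(Y) = -Y*Y/3 = -Y²/3)
k = 85 (k = -5*(-5 - ⅓*6²) = -5*(-5 - ⅓*36) = -5*(-5 - 12) = -5*(-17) = 85)
(T(-5)*23)*k = -1*23*85 = -23*85 = -1955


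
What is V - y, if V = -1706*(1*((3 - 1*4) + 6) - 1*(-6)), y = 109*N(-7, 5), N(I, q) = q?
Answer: -19311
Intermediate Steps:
y = 545 (y = 109*5 = 545)
V = -18766 (V = -1706*(1*((3 - 4) + 6) + 6) = -1706*(1*(-1 + 6) + 6) = -1706*(1*5 + 6) = -1706*(5 + 6) = -1706*11 = -18766)
V - y = -18766 - 1*545 = -18766 - 545 = -19311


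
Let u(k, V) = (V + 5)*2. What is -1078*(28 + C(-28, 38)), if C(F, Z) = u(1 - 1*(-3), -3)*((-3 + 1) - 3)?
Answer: -8624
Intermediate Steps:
u(k, V) = 10 + 2*V (u(k, V) = (5 + V)*2 = 10 + 2*V)
C(F, Z) = -20 (C(F, Z) = (10 + 2*(-3))*((-3 + 1) - 3) = (10 - 6)*(-2 - 3) = 4*(-5) = -20)
-1078*(28 + C(-28, 38)) = -1078*(28 - 20) = -1078*8 = -8624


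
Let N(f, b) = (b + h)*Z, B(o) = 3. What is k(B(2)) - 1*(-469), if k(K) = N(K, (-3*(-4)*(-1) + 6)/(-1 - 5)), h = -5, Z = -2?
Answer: 477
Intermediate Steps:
N(f, b) = 10 - 2*b (N(f, b) = (b - 5)*(-2) = (-5 + b)*(-2) = 10 - 2*b)
k(K) = 8 (k(K) = 10 - 2*(-3*(-4)*(-1) + 6)/(-1 - 5) = 10 - 2*(12*(-1) + 6)/(-6) = 10 - 2*(-12 + 6)*(-1)/6 = 10 - (-12)*(-1)/6 = 10 - 2*1 = 10 - 2 = 8)
k(B(2)) - 1*(-469) = 8 - 1*(-469) = 8 + 469 = 477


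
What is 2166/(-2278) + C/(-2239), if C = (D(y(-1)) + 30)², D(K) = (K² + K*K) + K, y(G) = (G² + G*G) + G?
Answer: -3665208/2550221 ≈ -1.4372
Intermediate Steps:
y(G) = G + 2*G² (y(G) = (G² + G²) + G = 2*G² + G = G + 2*G²)
D(K) = K + 2*K² (D(K) = (K² + K²) + K = 2*K² + K = K + 2*K²)
C = 1089 (C = ((-(1 + 2*(-1)))*(1 + 2*(-(1 + 2*(-1)))) + 30)² = ((-(1 - 2))*(1 + 2*(-(1 - 2))) + 30)² = ((-1*(-1))*(1 + 2*(-1*(-1))) + 30)² = (1*(1 + 2*1) + 30)² = (1*(1 + 2) + 30)² = (1*3 + 30)² = (3 + 30)² = 33² = 1089)
2166/(-2278) + C/(-2239) = 2166/(-2278) + 1089/(-2239) = 2166*(-1/2278) + 1089*(-1/2239) = -1083/1139 - 1089/2239 = -3665208/2550221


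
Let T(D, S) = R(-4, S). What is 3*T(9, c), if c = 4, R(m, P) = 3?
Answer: 9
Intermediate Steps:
T(D, S) = 3
3*T(9, c) = 3*3 = 9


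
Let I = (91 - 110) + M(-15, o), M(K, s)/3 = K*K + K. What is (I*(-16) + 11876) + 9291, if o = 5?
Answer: 11391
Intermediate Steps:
M(K, s) = 3*K + 3*K**2 (M(K, s) = 3*(K*K + K) = 3*(K**2 + K) = 3*(K + K**2) = 3*K + 3*K**2)
I = 611 (I = (91 - 110) + 3*(-15)*(1 - 15) = -19 + 3*(-15)*(-14) = -19 + 630 = 611)
(I*(-16) + 11876) + 9291 = (611*(-16) + 11876) + 9291 = (-9776 + 11876) + 9291 = 2100 + 9291 = 11391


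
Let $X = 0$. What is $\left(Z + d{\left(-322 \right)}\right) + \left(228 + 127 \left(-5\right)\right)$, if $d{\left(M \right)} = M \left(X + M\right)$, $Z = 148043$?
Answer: $251320$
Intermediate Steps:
$d{\left(M \right)} = M^{2}$ ($d{\left(M \right)} = M \left(0 + M\right) = M M = M^{2}$)
$\left(Z + d{\left(-322 \right)}\right) + \left(228 + 127 \left(-5\right)\right) = \left(148043 + \left(-322\right)^{2}\right) + \left(228 + 127 \left(-5\right)\right) = \left(148043 + 103684\right) + \left(228 - 635\right) = 251727 - 407 = 251320$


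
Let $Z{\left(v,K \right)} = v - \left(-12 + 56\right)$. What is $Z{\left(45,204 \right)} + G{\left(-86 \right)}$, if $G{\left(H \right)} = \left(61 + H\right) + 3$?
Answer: $-21$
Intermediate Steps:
$Z{\left(v,K \right)} = -44 + v$ ($Z{\left(v,K \right)} = v - 44 = -44 + v$)
$G{\left(H \right)} = 64 + H$
$Z{\left(45,204 \right)} + G{\left(-86 \right)} = \left(-44 + 45\right) + \left(64 - 86\right) = 1 - 22 = -21$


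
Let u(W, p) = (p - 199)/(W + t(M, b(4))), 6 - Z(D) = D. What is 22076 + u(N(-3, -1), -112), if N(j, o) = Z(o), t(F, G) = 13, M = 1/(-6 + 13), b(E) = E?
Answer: 441209/20 ≈ 22060.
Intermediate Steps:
Z(D) = 6 - D
M = 1/7 ≈ 0.14286
N(j, o) = 6 - o
u(W, p) = (-199 + p)/(13 + W) (u(W, p) = (p - 199)/(W + 13) = (-199 + p)/(13 + W))
22076 + u(N(-3, -1), -112) = 22076 + (-199 - 112)/(13 + (6 - 1*(-1))) = 22076 - 311/(13 + (6 + 1)) = 22076 - 311/(13 + 7) = 22076 - 311/20 = 441209/20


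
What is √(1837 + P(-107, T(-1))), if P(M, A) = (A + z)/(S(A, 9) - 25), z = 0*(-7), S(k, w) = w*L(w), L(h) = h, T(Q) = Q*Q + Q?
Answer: √1837 ≈ 42.860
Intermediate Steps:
T(Q) = Q + Q² (T(Q) = Q² + Q = Q + Q²)
S(k, w) = w² (S(k, w) = w*w = w²)
z = 0
P(M, A) = A/56 (P(M, A) = (A + 0)/(9² - 25) = A/(81 - 25) = A/56)
√(1837 + P(-107, T(-1))) = √(1837 + (-(1 - 1))/56) = √(1837 + (-1*0)/56) = √(1837 + (1/56)*0) = √(1837 + 0) = √1837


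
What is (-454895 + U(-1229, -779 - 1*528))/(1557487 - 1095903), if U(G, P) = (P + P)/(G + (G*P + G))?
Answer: -729581073889/740309190480 ≈ -0.98551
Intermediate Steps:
U(G, P) = 2*P/(2*G + G*P) (U(G, P) = (2*P)/(G + (G + G*P)) = (2*P)/(2*G + G*P) = 2*P/(2*G + G*P))
(-454895 + U(-1229, -779 - 1*528))/(1557487 - 1095903) = (-454895 + 2*(-779 - 1*528)/(-1229*(2 + (-779 - 1*528))))/(1557487 - 1095903) = (-454895 + 2*(-779 - 528)*(-1/1229)/(2 + (-779 - 528)))/461584 = (-454895 + 2*(-1307)*(-1/1229)/(2 - 1307))*(1/461584) = (-454895 + 2*(-1307)*(-1/1229)/(-1305))*(1/461584) = (-454895 + 2*(-1307)*(-1/1229)*(-1/1305))*(1/461584) = (-454895 - 2614/1603845)*(1/461584) = -729581073889/1603845*1/461584 = -729581073889/740309190480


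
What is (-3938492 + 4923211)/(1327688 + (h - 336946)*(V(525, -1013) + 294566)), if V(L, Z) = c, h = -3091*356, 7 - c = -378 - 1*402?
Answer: -984719/424521944038 ≈ -2.3196e-6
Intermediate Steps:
c = 787 (c = 7 - (-378 - 1*402) = 7 - (-378 - 402) = 7 - 1*(-780) = 7 + 780 = 787)
h = -1100396
V(L, Z) = 787
(-3938492 + 4923211)/(1327688 + (h - 336946)*(V(525, -1013) + 294566)) = (-3938492 + 4923211)/(1327688 + (-1100396 - 336946)*(787 + 294566)) = 984719/(1327688 - 1437342*295353) = 984719/(1327688 - 424523271726) = 984719/(-424521944038) = 984719*(-1/424521944038) = -984719/424521944038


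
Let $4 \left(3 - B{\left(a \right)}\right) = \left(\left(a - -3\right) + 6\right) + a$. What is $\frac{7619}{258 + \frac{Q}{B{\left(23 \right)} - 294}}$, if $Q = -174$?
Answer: $\frac{9287561}{315198} \approx 29.466$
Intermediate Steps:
$B{\left(a \right)} = \frac{3}{4} - \frac{a}{2}$ ($B{\left(a \right)} = 3 - \frac{\left(\left(a - -3\right) + 6\right) + a}{4} = 3 - \frac{\left(\left(a + 3\right) + 6\right) + a}{4} = 3 - \frac{\left(\left(3 + a\right) + 6\right) + a}{4} = 3 - \frac{\left(9 + a\right) + a}{4} = 3 - \frac{9 + 2 a}{4} = 3 - \left(\frac{9}{4} + \frac{a}{2}\right) = \frac{3}{4} - \frac{a}{2}$)
$\frac{7619}{258 + \frac{Q}{B{\left(23 \right)} - 294}} = \frac{7619}{258 + \frac{1}{\left(\frac{3}{4} - \frac{23}{2}\right) - 294} \left(-174\right)} = \frac{7619}{258 + \frac{1}{- \frac{43}{4} - 294} \left(-174\right)} = \frac{7619}{258 + \frac{1}{- \frac{1219}{4}} \left(-174\right)} = \frac{7619}{258 - - \frac{696}{1219}} = \frac{7619}{258 + \frac{696}{1219}} = \frac{7619}{\frac{315198}{1219}} = 7619 \cdot \frac{1219}{315198} = \frac{9287561}{315198}$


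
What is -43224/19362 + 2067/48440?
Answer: -48898793/22330840 ≈ -2.1897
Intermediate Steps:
-43224/19362 + 2067/48440 = -43224*1/19362 + 2067*(1/48440) = -7204/3227 + 2067/48440 = -48898793/22330840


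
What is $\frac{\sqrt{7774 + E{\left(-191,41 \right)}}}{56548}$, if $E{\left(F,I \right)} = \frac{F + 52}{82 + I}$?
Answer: $\frac{\sqrt{117595749}}{6955404} \approx 0.0015591$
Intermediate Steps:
$E{\left(F,I \right)} = \frac{52 + F}{82 + I}$
$\frac{\sqrt{7774 + E{\left(-191,41 \right)}}}{56548} = \frac{\sqrt{7774 + \frac{52 - 191}{82 + 41}}}{56548} = \sqrt{7774 + \frac{1}{123} \left(-139\right)} \frac{1}{56548} = \sqrt{7774 - \frac{139}{123}} \cdot \frac{1}{56548} = \sqrt{\frac{956063}{123}} \cdot \frac{1}{56548} = \frac{\sqrt{117595749}}{123} \cdot \frac{1}{56548} = \frac{\sqrt{117595749}}{6955404}$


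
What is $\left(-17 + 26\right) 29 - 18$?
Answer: $243$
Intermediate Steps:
$\left(-17 + 26\right) 29 - 18 = 9 \cdot 29 - 18 = 261 - 18 = 243$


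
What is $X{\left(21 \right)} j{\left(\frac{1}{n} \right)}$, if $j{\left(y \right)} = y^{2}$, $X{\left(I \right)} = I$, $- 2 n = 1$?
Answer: $84$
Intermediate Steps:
$n = - \frac{1}{2}$ ($n = \left(- \frac{1}{2}\right) 1 = - \frac{1}{2} \approx -0.5$)
$X{\left(21 \right)} j{\left(\frac{1}{n} \right)} = 21 \left(\frac{1}{- \frac{1}{2}}\right)^{2} = 21 \left(-2\right)^{2} = 21 \cdot 4 = 84$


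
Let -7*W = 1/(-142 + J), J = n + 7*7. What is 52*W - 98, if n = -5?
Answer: -33588/343 ≈ -97.924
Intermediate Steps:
J = 44 (J = -5 + 7*7 = -5 + 49 = 44)
W = 1/686 (W = -1/(7*(-142 + 44)) = -⅐/(-98) = -⅐*(-1/98) = 1/686 ≈ 0.0014577)
52*W - 98 = 52*(1/686) - 98 = 26/343 - 98 = -33588/343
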